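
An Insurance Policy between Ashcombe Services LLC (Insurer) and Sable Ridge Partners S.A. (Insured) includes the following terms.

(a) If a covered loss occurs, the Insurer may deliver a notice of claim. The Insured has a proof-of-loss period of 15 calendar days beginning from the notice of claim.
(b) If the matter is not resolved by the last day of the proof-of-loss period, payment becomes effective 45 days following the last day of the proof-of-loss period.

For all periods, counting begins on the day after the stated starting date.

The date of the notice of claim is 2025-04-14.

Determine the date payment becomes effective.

2025-06-13

The last day of the proof-of-loss period: 15 calendar days after 2025-04-14 is 2025-04-29.
Adding 45 calendar days to 2025-04-29 gives 2025-06-13, which is the date payment becomes effective.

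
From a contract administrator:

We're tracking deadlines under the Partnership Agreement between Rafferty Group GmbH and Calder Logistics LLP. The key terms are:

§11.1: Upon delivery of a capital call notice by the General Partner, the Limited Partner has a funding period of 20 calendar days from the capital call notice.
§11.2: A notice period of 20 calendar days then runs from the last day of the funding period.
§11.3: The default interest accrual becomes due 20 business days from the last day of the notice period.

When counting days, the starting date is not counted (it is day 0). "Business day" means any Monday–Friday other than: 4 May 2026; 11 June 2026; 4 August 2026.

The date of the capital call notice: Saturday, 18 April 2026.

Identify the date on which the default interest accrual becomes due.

The last day of the funding period: 20 calendar days after 18 April 2026 is 8 May 2026.
Adding 20 calendar days to 8 May 2026 gives 28 May 2026, which is the last day of the notice period.
The date on which the default interest accrual becomes due: 20 business days after Thursday, 28 May 2026, skipping weekends and the listed holiday on Jun 11 — May 29, Jun 1, Jun 2, Jun 3, …, Jun 24, Jun 25, Jun 26 — lands on Friday, 26 June 2026.

26 June 2026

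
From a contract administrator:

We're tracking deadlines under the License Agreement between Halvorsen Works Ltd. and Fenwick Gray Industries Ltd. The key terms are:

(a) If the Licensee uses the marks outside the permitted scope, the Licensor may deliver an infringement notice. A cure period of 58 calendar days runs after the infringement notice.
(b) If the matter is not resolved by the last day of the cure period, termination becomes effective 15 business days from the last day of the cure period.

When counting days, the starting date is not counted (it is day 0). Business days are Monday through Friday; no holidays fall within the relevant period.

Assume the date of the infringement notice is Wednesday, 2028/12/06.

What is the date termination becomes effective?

2029/02/23

Adding 58 calendar days to 2028/12/06 gives 2029/02/02, which is the last day of the cure period.
The date termination becomes effective: 15 business days after Friday, 2029/02/02, skipping weekends — Feb 5, Feb 6, Feb 7, Feb 8, …, Feb 21, Feb 22, Feb 23 — lands on Friday, 2029/02/23.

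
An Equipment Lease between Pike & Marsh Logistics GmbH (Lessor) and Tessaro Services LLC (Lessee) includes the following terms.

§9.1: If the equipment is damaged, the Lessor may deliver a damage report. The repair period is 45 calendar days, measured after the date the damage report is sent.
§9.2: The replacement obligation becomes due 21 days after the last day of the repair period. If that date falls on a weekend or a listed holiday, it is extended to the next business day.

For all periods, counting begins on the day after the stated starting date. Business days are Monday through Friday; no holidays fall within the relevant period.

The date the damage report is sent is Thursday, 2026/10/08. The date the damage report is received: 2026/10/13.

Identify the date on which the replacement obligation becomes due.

Adding 45 calendar days to 2026/10/08 gives 2026/11/22, which is the last day of the repair period.
The date on which the replacement obligation becomes due: 21 calendar days after 2026/11/22 is 2026/12/13. That falls on a Sunday, so it rolls to the next business day, Monday, 2026/12/14.

2026/12/14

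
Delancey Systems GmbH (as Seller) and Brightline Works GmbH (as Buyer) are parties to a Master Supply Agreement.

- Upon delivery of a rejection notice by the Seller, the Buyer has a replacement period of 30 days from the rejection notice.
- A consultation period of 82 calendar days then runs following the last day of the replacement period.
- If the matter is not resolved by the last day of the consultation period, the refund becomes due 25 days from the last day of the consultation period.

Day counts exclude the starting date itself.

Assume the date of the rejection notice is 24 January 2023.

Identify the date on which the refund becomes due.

The last day of the replacement period: 24 January 2023 + 30 days = 23 February 2023.
The last day of the consultation period: 23 February 2023 + 82 days = 16 May 2023.
The date on which the refund becomes due: 25 calendar days after 16 May 2023 is 10 June 2023.

10 June 2023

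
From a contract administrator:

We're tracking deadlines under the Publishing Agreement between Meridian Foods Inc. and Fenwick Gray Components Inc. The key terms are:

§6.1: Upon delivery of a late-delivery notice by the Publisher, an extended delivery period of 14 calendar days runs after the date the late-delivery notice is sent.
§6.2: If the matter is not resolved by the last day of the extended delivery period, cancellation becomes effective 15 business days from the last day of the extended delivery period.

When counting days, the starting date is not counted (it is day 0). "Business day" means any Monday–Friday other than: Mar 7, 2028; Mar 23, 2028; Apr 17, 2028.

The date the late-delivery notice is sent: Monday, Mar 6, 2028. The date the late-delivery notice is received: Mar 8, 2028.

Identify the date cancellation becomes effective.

The last day of the extended delivery period: 14 calendar days after Mar 6, 2028 is Mar 20, 2028.
The date cancellation becomes effective: 15 business days after Monday, Mar 20, 2028, skipping weekends and the listed holiday on Mar 23 — Mar 21, Mar 22, Mar 24, Mar 27, …, Apr 7, Apr 10, Apr 11 — lands on Tuesday, Apr 11, 2028.

Apr 11, 2028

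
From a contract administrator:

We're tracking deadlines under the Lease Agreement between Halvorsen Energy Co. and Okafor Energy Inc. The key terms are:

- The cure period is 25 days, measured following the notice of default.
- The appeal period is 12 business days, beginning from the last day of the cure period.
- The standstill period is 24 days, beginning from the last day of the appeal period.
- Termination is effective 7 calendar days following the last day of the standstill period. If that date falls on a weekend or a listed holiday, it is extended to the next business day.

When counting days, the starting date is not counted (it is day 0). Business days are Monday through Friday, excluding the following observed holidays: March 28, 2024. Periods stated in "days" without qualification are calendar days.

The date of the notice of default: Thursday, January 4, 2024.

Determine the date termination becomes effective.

The last day of the cure period: 25 calendar days after January 4, 2024 is January 29, 2024.
From Monday, January 29, 2024, 12 business days (Jan 30, Jan 31, Feb 1, Feb 2, …, Feb 12, Feb 13, Feb 14, skipping weekends) brings us to Wednesday, February 14, 2024, which is the last day of the appeal period.
The last day of the standstill period: 24 calendar days after February 14, 2024 is March 9, 2024.
The date termination becomes effective: 7 calendar days after March 9, 2024 is March 16, 2024. That falls on a Saturday, so it rolls to the next business day, Monday, March 18, 2024.

March 18, 2024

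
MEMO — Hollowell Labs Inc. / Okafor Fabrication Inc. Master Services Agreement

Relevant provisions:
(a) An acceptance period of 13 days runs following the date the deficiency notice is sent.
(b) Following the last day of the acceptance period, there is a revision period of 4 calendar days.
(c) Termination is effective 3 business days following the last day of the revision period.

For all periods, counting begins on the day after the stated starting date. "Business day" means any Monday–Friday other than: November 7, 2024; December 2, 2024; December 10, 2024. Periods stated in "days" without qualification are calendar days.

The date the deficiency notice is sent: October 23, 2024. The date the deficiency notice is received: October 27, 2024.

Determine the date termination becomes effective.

November 13, 2024

The last day of the acceptance period: 13 calendar days after October 23, 2024 is November 5, 2024.
The last day of the revision period: 4 calendar days after November 5, 2024 is November 9, 2024.
The date termination becomes effective: 3 business days after Saturday, November 9, 2024, skipping weekends — Nov 11, Nov 12, Nov 13 — lands on Wednesday, November 13, 2024.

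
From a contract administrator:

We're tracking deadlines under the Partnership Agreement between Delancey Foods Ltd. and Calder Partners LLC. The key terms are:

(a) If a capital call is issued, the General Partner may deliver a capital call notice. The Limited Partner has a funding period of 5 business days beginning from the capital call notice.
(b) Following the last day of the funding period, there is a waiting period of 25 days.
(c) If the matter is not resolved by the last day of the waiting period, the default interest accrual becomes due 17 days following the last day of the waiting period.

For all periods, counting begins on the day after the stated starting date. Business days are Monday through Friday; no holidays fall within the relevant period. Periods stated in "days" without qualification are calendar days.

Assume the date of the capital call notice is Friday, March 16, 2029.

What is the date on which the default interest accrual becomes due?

The last day of the funding period: counting 5 business days from Friday, March 16, 2029 (Mar 19, Mar 20, Mar 21, Mar 22, Mar 23, skipping weekends) reaches Friday, March 23, 2029.
Adding 25 calendar days to March 23, 2029 gives April 17, 2029, which is the last day of the waiting period.
The date on which the default interest accrual becomes due: 17 calendar days after April 17, 2029 is May 4, 2029.

May 4, 2029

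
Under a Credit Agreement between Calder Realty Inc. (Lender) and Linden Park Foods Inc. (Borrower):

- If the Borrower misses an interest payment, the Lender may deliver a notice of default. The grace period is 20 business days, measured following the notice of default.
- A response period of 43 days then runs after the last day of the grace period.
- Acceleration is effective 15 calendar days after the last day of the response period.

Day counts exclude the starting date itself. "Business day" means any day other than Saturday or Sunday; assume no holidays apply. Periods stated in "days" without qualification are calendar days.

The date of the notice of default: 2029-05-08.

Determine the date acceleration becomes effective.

From Tuesday, 2029-05-08, 20 business days (May 9, May 10, May 11, May 14, …, Jun 1, Jun 4, Jun 5, skipping weekends) brings us to Tuesday, 2029-06-05, which is the last day of the grace period.
The last day of the response period: 43 calendar days after 2029-06-05 is 2029-07-18.
The date acceleration becomes effective: 2029-07-18 + 15 days = 2029-08-02.

2029-08-02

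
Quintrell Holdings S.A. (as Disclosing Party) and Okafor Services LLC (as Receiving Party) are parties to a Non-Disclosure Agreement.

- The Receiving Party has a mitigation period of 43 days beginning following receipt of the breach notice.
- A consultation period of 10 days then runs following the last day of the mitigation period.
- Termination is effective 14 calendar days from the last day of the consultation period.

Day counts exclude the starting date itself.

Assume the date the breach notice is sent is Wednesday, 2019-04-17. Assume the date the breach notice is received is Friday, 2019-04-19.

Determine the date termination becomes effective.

2019-06-25

The last day of the mitigation period: 43 calendar days after 2019-04-19 is 2019-06-01.
The last day of the consultation period: 10 calendar days after 2019-06-01 is 2019-06-11.
The date termination becomes effective: 14 calendar days after 2019-06-11 is 2019-06-25.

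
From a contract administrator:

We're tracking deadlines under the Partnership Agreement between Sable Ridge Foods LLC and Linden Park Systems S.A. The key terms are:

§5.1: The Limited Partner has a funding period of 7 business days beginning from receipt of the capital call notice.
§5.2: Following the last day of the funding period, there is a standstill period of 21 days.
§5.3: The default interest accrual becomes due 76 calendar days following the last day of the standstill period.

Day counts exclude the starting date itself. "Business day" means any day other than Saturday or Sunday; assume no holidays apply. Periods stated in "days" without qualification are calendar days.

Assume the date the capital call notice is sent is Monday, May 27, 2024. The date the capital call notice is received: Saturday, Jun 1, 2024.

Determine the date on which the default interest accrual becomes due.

Sep 16, 2024

From Saturday, Jun 1, 2024, 7 business days (Jun 3, Jun 4, Jun 5, Jun 6, Jun 7, Jun 10, Jun 11, skipping weekends) brings us to Tuesday, Jun 11, 2024, which is the last day of the funding period.
Adding 21 calendar days to Jun 11, 2024 gives Jul 2, 2024, which is the last day of the standstill period.
The date on which the default interest accrual becomes due: Jul 2, 2024 + 76 days = Sep 16, 2024.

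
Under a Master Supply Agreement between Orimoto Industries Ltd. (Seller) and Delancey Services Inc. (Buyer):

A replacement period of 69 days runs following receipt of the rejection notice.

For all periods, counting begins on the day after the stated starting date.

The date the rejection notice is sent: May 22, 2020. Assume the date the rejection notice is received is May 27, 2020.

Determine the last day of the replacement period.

August 4, 2020

Adding 69 calendar days to May 27, 2020 gives August 4, 2020, which is the last day of the replacement period.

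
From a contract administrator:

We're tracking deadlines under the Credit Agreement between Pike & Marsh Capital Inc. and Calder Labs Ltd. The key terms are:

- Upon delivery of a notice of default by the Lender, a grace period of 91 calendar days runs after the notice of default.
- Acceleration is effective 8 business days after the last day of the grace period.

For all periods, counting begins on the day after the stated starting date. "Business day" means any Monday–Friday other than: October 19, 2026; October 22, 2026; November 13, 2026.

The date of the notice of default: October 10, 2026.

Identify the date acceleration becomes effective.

January 20, 2027

The last day of the grace period: 91 calendar days after October 10, 2026 is January 9, 2027.
The date acceleration becomes effective: 8 business days after Saturday, January 9, 2027, skipping weekends — Jan 11, Jan 12, Jan 13, Jan 14, Jan 15, Jan 18, Jan 19, Jan 20 — lands on Wednesday, January 20, 2027.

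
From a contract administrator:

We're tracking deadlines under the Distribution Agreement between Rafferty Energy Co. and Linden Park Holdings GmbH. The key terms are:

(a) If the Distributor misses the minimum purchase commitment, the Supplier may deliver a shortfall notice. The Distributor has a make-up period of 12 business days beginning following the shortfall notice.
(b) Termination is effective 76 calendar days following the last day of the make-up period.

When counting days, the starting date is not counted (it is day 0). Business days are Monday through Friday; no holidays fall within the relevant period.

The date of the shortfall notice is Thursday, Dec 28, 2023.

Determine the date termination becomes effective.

Mar 31, 2024

The last day of the make-up period: 12 business days after Thursday, Dec 28, 2023, skipping weekends — Dec 29, Jan 1, Jan 2, Jan 3, …, Jan 11, Jan 12, Jan 15 — lands on Monday, Jan 15, 2024.
The date termination becomes effective: 76 calendar days after Jan 15, 2024 is Mar 31, 2024.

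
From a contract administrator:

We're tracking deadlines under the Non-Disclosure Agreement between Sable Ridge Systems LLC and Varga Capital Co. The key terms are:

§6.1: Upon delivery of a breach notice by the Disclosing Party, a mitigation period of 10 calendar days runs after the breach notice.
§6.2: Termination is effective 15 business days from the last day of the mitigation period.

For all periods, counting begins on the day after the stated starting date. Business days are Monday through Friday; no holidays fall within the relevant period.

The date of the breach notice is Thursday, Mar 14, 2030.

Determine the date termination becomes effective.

Apr 12, 2030

Adding 10 calendar days to Mar 14, 2030 gives Mar 24, 2030, which is the last day of the mitigation period.
The date termination becomes effective: 15 business days after Sunday, Mar 24, 2030, skipping weekends — Mar 25, Mar 26, Mar 27, Mar 28, …, Apr 10, Apr 11, Apr 12 — lands on Friday, Apr 12, 2030.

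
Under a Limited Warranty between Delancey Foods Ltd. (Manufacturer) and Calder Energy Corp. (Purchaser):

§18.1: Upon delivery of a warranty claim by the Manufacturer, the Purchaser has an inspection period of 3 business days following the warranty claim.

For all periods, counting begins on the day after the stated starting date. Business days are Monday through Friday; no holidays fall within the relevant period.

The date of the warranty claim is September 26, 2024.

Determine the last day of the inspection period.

October 1, 2024

The last day of the inspection period: 3 business days after Thursday, September 26, 2024, skipping weekends — Sep 27, Sep 30, Oct 1 — lands on Tuesday, October 1, 2024.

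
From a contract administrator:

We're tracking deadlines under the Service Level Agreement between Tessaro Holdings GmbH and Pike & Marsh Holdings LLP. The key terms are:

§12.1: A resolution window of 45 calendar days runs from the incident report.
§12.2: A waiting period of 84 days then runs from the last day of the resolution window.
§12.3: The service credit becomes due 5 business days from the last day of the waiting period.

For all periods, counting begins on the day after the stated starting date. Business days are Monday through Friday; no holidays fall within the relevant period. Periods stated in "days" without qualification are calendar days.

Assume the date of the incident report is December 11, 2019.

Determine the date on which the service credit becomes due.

The last day of the resolution window: 45 calendar days after December 11, 2019 is January 25, 2020.
The last day of the waiting period: 84 calendar days after January 25, 2020 is April 18, 2020.
From Saturday, April 18, 2020, 5 business days (Apr 20, Apr 21, Apr 22, Apr 23, Apr 24, skipping weekends) brings us to Friday, April 24, 2020, which is the date on which the service credit becomes due.

April 24, 2020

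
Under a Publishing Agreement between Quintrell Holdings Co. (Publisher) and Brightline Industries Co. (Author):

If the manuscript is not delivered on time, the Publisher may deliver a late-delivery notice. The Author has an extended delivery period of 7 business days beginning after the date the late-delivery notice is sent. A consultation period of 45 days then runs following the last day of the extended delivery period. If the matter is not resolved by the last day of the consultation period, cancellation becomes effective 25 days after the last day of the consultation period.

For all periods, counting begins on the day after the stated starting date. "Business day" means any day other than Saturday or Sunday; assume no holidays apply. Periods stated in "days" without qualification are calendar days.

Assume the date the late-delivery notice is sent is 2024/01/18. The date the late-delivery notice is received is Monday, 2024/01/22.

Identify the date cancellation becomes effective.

2024/04/08

From Thursday, 2024/01/18, 7 business days (Jan 19, Jan 22, Jan 23, Jan 24, Jan 25, Jan 26, Jan 29, skipping weekends) brings us to Monday, 2024/01/29, which is the last day of the extended delivery period.
The last day of the consultation period: 2024/01/29 + 45 days = 2024/03/14.
The date cancellation becomes effective: 25 calendar days after 2024/03/14 is 2024/04/08.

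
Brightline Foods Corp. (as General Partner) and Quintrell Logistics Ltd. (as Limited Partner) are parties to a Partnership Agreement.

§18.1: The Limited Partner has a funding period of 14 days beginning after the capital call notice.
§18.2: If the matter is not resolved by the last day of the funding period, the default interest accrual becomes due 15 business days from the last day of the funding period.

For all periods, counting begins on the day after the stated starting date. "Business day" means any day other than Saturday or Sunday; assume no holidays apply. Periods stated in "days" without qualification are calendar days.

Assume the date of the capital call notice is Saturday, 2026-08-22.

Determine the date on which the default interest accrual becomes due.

2026-09-25

The last day of the funding period: 2026-08-22 + 14 days = 2026-09-05.
The date on which the default interest accrual becomes due: counting 15 business days from Saturday, 2026-09-05 (Sep 7, Sep 8, Sep 9, Sep 10, …, Sep 23, Sep 24, Sep 25, skipping weekends) reaches Friday, 2026-09-25.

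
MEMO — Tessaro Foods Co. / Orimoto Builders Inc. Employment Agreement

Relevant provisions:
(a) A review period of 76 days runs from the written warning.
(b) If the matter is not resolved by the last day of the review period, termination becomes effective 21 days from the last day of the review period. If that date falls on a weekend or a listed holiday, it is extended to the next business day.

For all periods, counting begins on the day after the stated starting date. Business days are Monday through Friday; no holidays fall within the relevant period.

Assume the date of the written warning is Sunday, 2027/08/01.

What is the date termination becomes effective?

The last day of the review period: 2027/08/01 + 76 days = 2027/10/16.
The date termination becomes effective: 2027/10/16 + 21 days = 2027/11/06. That falls on a Saturday, so it rolls to the next business day, Monday, 2027/11/08.

2027/11/08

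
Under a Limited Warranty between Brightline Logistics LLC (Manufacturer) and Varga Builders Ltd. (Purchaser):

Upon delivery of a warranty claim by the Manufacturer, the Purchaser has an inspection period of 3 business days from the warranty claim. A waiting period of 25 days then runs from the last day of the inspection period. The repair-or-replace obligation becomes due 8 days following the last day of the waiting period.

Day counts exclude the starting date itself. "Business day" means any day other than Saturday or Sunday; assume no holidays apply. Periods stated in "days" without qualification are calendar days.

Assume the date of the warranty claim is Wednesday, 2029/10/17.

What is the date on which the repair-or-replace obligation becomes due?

2029/11/24

The last day of the inspection period: 3 business days after Wednesday, 2029/10/17, skipping weekends — Oct 18, Oct 19, Oct 22 — lands on Monday, 2029/10/22.
Adding 25 calendar days to 2029/10/22 gives 2029/11/16, which is the last day of the waiting period.
The date on which the repair-or-replace obligation becomes due: 2029/11/16 + 8 days = 2029/11/24.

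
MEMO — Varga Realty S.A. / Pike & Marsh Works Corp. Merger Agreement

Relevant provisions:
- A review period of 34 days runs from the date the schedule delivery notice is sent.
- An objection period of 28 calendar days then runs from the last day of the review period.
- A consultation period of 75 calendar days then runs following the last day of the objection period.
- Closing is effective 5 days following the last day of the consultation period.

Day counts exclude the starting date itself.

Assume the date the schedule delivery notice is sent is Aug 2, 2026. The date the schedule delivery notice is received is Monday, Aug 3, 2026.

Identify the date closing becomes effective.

Dec 22, 2026

The last day of the review period: 34 calendar days after Aug 2, 2026 is Sep 5, 2026.
The last day of the objection period: Sep 5, 2026 + 28 days = Oct 3, 2026.
The last day of the consultation period: Oct 3, 2026 + 75 days = Dec 17, 2026.
The date closing becomes effective: 5 calendar days after Dec 17, 2026 is Dec 22, 2026.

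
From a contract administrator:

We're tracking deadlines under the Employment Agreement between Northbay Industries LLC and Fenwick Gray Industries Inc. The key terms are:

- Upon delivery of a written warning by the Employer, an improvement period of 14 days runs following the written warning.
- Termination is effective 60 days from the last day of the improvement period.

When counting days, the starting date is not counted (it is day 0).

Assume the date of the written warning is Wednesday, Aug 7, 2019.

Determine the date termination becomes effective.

Oct 20, 2019

The last day of the improvement period: 14 calendar days after Aug 7, 2019 is Aug 21, 2019.
The date termination becomes effective: 60 calendar days after Aug 21, 2019 is Oct 20, 2019.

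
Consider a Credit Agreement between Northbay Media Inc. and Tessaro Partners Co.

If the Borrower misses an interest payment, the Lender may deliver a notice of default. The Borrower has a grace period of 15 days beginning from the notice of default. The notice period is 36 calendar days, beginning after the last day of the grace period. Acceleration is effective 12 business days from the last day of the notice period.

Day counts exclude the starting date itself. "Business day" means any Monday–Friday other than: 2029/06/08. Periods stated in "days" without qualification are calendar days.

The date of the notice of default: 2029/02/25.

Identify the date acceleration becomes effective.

The last day of the grace period: 2029/02/25 + 15 days = 2029/03/12.
Adding 36 calendar days to 2029/03/12 gives 2029/04/17, which is the last day of the notice period.
The date acceleration becomes effective: 12 business days after Tuesday, 2029/04/17, skipping weekends — Apr 18, Apr 19, Apr 20, Apr 23, …, May 1, May 2, May 3 — lands on Thursday, 2029/05/03.

2029/05/03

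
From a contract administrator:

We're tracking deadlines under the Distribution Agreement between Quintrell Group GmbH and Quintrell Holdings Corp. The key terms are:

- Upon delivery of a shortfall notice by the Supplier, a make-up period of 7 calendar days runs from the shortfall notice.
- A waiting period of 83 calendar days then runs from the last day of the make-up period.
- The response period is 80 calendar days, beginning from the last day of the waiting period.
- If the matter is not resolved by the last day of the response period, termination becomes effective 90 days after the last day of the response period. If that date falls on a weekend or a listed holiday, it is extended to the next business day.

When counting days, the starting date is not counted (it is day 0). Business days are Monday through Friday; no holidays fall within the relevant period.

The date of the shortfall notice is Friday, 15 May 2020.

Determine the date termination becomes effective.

1 February 2021

The last day of the make-up period: 15 May 2020 + 7 days = 22 May 2020.
The last day of the waiting period: 83 calendar days after 22 May 2020 is 13 August 2020.
The last day of the response period: 13 August 2020 + 80 days = 1 November 2020.
The date termination becomes effective: 1 November 2020 + 90 days = 30 January 2021. That falls on a Saturday, so it rolls to the next business day, Monday, 1 February 2021.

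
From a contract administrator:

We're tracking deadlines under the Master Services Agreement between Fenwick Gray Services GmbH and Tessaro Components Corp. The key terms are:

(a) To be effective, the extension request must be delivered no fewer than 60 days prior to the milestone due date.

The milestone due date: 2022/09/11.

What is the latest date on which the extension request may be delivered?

2022/09/11 minus 60 days is 2022/07/13.

2022/07/13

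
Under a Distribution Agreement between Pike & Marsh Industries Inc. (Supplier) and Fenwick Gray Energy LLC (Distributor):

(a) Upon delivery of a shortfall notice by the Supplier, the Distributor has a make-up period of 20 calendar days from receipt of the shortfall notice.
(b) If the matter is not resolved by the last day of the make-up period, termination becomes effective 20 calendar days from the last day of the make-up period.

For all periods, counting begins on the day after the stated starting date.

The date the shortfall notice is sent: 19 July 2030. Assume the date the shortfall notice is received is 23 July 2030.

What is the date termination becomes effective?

The last day of the make-up period: 23 July 2030 + 20 days = 12 August 2030.
Adding 20 calendar days to 12 August 2030 gives 1 September 2030, which is the date termination becomes effective.

1 September 2030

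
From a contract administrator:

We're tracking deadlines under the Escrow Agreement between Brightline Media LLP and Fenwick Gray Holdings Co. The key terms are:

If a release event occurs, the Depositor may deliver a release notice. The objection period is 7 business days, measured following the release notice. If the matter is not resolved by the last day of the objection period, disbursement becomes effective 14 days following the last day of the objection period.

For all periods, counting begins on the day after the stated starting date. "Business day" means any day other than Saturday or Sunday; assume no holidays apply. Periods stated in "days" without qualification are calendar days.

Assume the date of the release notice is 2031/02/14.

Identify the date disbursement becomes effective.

From Friday, 2031/02/14, 7 business days (Feb 17, Feb 18, Feb 19, Feb 20, Feb 21, Feb 24, Feb 25, skipping weekends) brings us to Tuesday, 2031/02/25, which is the last day of the objection period.
The date disbursement becomes effective: 2031/02/25 + 14 days = 2031/03/11.

2031/03/11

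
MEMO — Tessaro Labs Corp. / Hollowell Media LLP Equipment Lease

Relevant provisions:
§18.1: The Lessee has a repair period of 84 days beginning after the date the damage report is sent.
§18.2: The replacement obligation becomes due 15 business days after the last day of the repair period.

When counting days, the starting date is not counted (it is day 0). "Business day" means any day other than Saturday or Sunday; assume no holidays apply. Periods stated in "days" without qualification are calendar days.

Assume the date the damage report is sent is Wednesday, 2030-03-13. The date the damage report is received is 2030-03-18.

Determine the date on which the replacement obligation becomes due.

2030-06-26

The last day of the repair period: 84 calendar days after 2030-03-13 is 2030-06-05.
From Wednesday, 2030-06-05, 15 business days (Jun 6, Jun 7, Jun 10, Jun 11, …, Jun 24, Jun 25, Jun 26, skipping weekends) brings us to Wednesday, 2030-06-26, which is the date on which the replacement obligation becomes due.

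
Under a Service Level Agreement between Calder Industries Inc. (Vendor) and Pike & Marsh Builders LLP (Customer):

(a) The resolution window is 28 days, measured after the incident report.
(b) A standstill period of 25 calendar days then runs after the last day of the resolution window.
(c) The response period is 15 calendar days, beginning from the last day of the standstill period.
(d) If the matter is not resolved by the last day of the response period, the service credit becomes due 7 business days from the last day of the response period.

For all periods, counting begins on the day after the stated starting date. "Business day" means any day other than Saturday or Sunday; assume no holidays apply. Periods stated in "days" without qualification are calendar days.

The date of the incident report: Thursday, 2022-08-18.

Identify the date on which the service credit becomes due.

2022-11-03

Adding 28 calendar days to 2022-08-18 gives 2022-09-15, which is the last day of the resolution window.
The last day of the standstill period: 2022-09-15 + 25 days = 2022-10-10.
Adding 15 calendar days to 2022-10-10 gives 2022-10-25, which is the last day of the response period.
The date on which the service credit becomes due: counting 7 business days from Tuesday, 2022-10-25 (Oct 26, Oct 27, Oct 28, Oct 31, Nov 1, Nov 2, Nov 3, skipping weekends) reaches Thursday, 2022-11-03.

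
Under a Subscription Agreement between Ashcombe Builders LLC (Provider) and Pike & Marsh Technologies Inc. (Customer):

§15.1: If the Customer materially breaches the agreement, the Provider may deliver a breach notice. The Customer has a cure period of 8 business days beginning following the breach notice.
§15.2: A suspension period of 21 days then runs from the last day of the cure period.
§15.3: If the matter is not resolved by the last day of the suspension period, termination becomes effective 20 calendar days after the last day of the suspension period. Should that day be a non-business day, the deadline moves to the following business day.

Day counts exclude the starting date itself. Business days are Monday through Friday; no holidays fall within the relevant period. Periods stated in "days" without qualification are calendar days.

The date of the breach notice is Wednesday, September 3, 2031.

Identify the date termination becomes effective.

From Wednesday, September 3, 2031, 8 business days (Sep 4, Sep 5, Sep 8, Sep 9, Sep 10, Sep 11, Sep 12, Sep 15, skipping weekends) brings us to Monday, September 15, 2031, which is the last day of the cure period.
The last day of the suspension period: September 15, 2031 + 21 days = October 6, 2031.
The date termination becomes effective: 20 calendar days after October 6, 2031 is October 26, 2031. That falls on a Sunday, so it rolls to the next business day, Monday, October 27, 2031.

October 27, 2031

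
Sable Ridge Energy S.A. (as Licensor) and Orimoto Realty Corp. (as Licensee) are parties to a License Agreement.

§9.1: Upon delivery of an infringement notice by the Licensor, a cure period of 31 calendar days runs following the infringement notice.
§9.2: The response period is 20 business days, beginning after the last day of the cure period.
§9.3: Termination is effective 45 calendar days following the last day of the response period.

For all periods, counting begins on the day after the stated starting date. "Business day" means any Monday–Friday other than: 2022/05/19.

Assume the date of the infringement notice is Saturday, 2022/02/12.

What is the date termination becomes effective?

2022/05/27

Adding 31 calendar days to 2022/02/12 gives 2022/03/15, which is the last day of the cure period.
From Tuesday, 2022/03/15, 20 business days (Mar 16, Mar 17, Mar 18, Mar 21, …, Apr 8, Apr 11, Apr 12, skipping weekends) brings us to Tuesday, 2022/04/12, which is the last day of the response period.
The date termination becomes effective: 45 calendar days after 2022/04/12 is 2022/05/27.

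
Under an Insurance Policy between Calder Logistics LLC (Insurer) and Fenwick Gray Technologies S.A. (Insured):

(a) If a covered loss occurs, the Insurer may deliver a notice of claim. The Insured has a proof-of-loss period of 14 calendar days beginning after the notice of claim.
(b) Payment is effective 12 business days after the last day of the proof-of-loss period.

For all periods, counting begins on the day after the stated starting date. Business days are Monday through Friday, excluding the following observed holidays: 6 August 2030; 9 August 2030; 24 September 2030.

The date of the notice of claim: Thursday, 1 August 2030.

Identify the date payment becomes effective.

2 September 2030

Adding 14 calendar days to 1 August 2030 gives 15 August 2030, which is the last day of the proof-of-loss period.
From Thursday, 15 August 2030, 12 business days (Aug 16, Aug 19, Aug 20, Aug 21, …, Aug 29, Aug 30, Sep 2, skipping weekends) brings us to Monday, 2 September 2030, which is the date payment becomes effective.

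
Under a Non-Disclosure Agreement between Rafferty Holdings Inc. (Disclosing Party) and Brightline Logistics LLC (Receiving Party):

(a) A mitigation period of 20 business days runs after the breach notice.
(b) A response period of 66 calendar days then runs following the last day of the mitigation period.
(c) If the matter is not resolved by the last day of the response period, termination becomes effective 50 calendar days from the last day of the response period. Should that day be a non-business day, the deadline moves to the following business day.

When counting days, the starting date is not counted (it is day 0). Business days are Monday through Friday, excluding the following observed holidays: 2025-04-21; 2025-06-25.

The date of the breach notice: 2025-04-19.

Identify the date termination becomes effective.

2025-09-12

From Saturday, 2025-04-19, 20 business days (Apr 22, Apr 23, Apr 24, Apr 25, …, May 15, May 16, May 19, skipping weekends and the listed holiday on Apr 21) brings us to Monday, 2025-05-19, which is the last day of the mitigation period.
The last day of the response period: 66 calendar days after 2025-05-19 is 2025-07-24.
Adding 50 calendar days to 2025-07-24 gives 2025-09-12, which is the date termination becomes effective. 2025-09-12 is a Friday and is not a listed holiday, so no roll-forward applies.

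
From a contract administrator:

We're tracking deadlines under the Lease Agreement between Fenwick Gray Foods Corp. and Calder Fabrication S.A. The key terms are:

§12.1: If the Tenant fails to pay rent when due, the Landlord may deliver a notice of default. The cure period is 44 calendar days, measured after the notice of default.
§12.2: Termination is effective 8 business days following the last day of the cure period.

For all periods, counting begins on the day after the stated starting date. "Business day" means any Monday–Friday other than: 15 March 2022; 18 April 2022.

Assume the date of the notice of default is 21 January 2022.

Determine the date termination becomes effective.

17 March 2022

The last day of the cure period: 44 calendar days after 21 January 2022 is 6 March 2022.
The date termination becomes effective: 8 business days after Sunday, 6 March 2022, skipping weekends and the listed holiday on Mar 15 — Mar 7, Mar 8, Mar 9, Mar 10, Mar 11, Mar 14, Mar 16, Mar 17 — lands on Thursday, 17 March 2022.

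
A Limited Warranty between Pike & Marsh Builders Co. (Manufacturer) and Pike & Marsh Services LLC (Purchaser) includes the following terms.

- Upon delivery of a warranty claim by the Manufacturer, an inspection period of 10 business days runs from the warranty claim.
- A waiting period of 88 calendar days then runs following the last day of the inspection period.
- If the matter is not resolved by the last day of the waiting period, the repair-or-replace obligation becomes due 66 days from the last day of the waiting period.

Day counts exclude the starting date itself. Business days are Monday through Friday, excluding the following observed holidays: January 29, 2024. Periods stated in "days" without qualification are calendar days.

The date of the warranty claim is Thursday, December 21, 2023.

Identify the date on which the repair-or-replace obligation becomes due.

The last day of the inspection period: counting 10 business days from Thursday, December 21, 2023 (Dec 22, Dec 25, Dec 26, Dec 27, Dec 28, Dec 29, Jan 1, Jan 2, Jan 3, Jan 4, skipping weekends) reaches Thursday, January 4, 2024.
Adding 88 calendar days to January 4, 2024 gives April 1, 2024, which is the last day of the waiting period.
The date on which the repair-or-replace obligation becomes due: 66 calendar days after April 1, 2024 is June 6, 2024.

June 6, 2024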